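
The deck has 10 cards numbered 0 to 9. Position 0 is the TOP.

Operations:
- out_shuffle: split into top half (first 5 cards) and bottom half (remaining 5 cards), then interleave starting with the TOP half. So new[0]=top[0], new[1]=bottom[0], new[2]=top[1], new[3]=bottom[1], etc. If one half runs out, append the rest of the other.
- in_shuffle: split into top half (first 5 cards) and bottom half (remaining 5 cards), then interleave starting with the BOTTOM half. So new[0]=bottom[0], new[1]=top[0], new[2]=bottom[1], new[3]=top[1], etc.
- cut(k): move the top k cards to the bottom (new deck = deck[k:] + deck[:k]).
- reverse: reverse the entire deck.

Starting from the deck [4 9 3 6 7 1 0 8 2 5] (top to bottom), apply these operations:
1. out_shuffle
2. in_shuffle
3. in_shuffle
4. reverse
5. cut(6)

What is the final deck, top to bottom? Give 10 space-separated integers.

After op 1 (out_shuffle): [4 1 9 0 3 8 6 2 7 5]
After op 2 (in_shuffle): [8 4 6 1 2 9 7 0 5 3]
After op 3 (in_shuffle): [9 8 7 4 0 6 5 1 3 2]
After op 4 (reverse): [2 3 1 5 6 0 4 7 8 9]
After op 5 (cut(6)): [4 7 8 9 2 3 1 5 6 0]

Answer: 4 7 8 9 2 3 1 5 6 0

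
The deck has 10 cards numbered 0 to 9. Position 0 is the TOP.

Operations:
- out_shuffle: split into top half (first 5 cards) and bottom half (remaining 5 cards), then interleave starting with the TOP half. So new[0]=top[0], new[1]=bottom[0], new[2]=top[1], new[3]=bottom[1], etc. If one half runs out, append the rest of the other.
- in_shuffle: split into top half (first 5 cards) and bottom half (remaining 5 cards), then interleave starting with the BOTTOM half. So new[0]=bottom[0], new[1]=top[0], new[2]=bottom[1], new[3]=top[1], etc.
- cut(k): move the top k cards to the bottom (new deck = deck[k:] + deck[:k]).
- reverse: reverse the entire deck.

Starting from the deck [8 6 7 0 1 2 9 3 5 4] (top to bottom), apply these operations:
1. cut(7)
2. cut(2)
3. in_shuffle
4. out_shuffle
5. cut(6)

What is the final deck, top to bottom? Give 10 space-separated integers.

After op 1 (cut(7)): [3 5 4 8 6 7 0 1 2 9]
After op 2 (cut(2)): [4 8 6 7 0 1 2 9 3 5]
After op 3 (in_shuffle): [1 4 2 8 9 6 3 7 5 0]
After op 4 (out_shuffle): [1 6 4 3 2 7 8 5 9 0]
After op 5 (cut(6)): [8 5 9 0 1 6 4 3 2 7]

Answer: 8 5 9 0 1 6 4 3 2 7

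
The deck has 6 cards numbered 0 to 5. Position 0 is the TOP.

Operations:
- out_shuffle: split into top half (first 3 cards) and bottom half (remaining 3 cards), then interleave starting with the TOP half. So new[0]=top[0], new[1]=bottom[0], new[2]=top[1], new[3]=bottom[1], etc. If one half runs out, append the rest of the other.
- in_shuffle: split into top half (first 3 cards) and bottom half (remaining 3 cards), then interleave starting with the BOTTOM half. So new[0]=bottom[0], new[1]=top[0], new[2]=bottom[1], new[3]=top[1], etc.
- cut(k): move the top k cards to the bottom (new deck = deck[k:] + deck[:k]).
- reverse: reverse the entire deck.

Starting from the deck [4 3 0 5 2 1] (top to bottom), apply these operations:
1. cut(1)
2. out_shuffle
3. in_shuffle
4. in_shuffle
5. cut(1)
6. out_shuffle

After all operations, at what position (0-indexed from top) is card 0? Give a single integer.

Answer: 1

Derivation:
After op 1 (cut(1)): [3 0 5 2 1 4]
After op 2 (out_shuffle): [3 2 0 1 5 4]
After op 3 (in_shuffle): [1 3 5 2 4 0]
After op 4 (in_shuffle): [2 1 4 3 0 5]
After op 5 (cut(1)): [1 4 3 0 5 2]
After op 6 (out_shuffle): [1 0 4 5 3 2]
Card 0 is at position 1.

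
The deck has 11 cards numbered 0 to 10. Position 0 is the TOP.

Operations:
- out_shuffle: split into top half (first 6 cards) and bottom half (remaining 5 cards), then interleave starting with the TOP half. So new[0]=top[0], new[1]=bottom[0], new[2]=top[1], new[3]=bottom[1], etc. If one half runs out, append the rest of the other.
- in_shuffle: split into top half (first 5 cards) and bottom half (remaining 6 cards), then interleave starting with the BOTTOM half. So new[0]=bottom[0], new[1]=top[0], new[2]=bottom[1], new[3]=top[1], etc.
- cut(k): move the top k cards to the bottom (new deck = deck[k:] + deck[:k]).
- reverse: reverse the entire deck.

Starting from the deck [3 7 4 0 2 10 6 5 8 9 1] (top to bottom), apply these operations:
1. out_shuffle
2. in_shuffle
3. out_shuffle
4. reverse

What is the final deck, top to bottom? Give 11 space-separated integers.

Answer: 7 10 9 4 6 1 0 5 3 2 8

Derivation:
After op 1 (out_shuffle): [3 6 7 5 4 8 0 9 2 1 10]
After op 2 (in_shuffle): [8 3 0 6 9 7 2 5 1 4 10]
After op 3 (out_shuffle): [8 2 3 5 0 1 6 4 9 10 7]
After op 4 (reverse): [7 10 9 4 6 1 0 5 3 2 8]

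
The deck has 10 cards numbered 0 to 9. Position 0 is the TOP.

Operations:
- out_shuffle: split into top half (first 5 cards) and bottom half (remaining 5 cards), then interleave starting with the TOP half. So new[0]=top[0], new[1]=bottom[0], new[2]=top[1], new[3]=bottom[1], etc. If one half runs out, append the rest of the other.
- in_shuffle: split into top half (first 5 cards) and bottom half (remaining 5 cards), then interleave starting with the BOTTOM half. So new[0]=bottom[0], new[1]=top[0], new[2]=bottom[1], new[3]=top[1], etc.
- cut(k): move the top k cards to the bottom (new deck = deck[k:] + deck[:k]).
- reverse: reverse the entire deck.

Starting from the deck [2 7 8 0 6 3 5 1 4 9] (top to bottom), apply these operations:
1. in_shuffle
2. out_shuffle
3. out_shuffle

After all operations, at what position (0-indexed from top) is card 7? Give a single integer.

After op 1 (in_shuffle): [3 2 5 7 1 8 4 0 9 6]
After op 2 (out_shuffle): [3 8 2 4 5 0 7 9 1 6]
After op 3 (out_shuffle): [3 0 8 7 2 9 4 1 5 6]
Card 7 is at position 3.

Answer: 3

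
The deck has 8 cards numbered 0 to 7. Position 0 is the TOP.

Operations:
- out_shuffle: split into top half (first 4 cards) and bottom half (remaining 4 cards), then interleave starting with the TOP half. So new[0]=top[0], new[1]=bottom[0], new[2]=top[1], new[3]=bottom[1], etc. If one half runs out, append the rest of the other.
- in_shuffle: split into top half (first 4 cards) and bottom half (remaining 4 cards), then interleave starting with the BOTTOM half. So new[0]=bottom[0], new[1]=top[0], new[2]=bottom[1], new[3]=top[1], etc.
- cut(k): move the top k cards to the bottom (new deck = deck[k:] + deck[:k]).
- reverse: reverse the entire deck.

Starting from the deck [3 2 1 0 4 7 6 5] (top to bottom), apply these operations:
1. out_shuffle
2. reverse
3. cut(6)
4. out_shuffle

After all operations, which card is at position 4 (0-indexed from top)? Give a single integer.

After op 1 (out_shuffle): [3 4 2 7 1 6 0 5]
After op 2 (reverse): [5 0 6 1 7 2 4 3]
After op 3 (cut(6)): [4 3 5 0 6 1 7 2]
After op 4 (out_shuffle): [4 6 3 1 5 7 0 2]
Position 4: card 5.

Answer: 5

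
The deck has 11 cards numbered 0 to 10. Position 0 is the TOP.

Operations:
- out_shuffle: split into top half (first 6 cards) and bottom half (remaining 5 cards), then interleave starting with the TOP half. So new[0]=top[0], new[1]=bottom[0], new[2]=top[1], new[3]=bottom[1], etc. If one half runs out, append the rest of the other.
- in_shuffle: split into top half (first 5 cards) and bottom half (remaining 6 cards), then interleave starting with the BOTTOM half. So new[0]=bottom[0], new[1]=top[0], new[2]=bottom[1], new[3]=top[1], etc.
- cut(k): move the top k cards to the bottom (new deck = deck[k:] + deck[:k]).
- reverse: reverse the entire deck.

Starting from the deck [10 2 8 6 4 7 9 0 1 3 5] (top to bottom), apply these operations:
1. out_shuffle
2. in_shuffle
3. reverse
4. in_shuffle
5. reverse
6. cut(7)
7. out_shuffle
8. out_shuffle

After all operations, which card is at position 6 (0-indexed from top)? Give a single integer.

Answer: 0

Derivation:
After op 1 (out_shuffle): [10 9 2 0 8 1 6 3 4 5 7]
After op 2 (in_shuffle): [1 10 6 9 3 2 4 0 5 8 7]
After op 3 (reverse): [7 8 5 0 4 2 3 9 6 10 1]
After op 4 (in_shuffle): [2 7 3 8 9 5 6 0 10 4 1]
After op 5 (reverse): [1 4 10 0 6 5 9 8 3 7 2]
After op 6 (cut(7)): [8 3 7 2 1 4 10 0 6 5 9]
After op 7 (out_shuffle): [8 10 3 0 7 6 2 5 1 9 4]
After op 8 (out_shuffle): [8 2 10 5 3 1 0 9 7 4 6]
Position 6: card 0.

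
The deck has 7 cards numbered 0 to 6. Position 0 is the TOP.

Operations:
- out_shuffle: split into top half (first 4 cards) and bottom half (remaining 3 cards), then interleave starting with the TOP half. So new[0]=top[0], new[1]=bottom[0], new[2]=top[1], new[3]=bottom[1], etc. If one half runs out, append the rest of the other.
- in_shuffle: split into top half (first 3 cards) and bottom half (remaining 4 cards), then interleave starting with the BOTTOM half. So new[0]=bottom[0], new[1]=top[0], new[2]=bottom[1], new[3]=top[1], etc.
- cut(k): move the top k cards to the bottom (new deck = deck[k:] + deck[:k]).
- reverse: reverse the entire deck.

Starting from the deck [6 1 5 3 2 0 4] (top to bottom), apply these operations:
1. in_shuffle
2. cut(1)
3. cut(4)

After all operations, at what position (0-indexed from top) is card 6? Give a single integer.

Answer: 3

Derivation:
After op 1 (in_shuffle): [3 6 2 1 0 5 4]
After op 2 (cut(1)): [6 2 1 0 5 4 3]
After op 3 (cut(4)): [5 4 3 6 2 1 0]
Card 6 is at position 3.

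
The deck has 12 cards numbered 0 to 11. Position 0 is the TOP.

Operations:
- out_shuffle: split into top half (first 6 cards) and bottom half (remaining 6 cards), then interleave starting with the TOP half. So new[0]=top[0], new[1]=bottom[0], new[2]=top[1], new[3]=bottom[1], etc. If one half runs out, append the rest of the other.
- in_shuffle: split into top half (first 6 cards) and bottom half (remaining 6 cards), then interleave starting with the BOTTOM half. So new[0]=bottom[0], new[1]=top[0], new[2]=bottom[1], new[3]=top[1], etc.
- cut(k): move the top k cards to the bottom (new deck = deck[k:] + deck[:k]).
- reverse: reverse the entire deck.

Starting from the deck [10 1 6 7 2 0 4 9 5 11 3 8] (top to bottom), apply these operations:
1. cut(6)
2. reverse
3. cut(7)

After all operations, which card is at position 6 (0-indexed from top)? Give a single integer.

Answer: 2

Derivation:
After op 1 (cut(6)): [4 9 5 11 3 8 10 1 6 7 2 0]
After op 2 (reverse): [0 2 7 6 1 10 8 3 11 5 9 4]
After op 3 (cut(7)): [3 11 5 9 4 0 2 7 6 1 10 8]
Position 6: card 2.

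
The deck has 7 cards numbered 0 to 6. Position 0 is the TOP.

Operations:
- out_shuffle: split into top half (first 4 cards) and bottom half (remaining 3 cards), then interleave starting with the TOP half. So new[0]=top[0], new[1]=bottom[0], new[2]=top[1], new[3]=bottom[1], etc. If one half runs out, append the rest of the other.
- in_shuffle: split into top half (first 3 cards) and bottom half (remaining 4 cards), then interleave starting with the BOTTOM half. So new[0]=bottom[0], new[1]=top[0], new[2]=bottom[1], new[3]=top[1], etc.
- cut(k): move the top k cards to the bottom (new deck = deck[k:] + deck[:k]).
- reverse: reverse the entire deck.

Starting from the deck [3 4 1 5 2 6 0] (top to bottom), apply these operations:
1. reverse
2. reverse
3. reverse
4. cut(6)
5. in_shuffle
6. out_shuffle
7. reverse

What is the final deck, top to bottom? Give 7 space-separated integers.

Answer: 0 4 5 6 3 1 2

Derivation:
After op 1 (reverse): [0 6 2 5 1 4 3]
After op 2 (reverse): [3 4 1 5 2 6 0]
After op 3 (reverse): [0 6 2 5 1 4 3]
After op 4 (cut(6)): [3 0 6 2 5 1 4]
After op 5 (in_shuffle): [2 3 5 0 1 6 4]
After op 6 (out_shuffle): [2 1 3 6 5 4 0]
After op 7 (reverse): [0 4 5 6 3 1 2]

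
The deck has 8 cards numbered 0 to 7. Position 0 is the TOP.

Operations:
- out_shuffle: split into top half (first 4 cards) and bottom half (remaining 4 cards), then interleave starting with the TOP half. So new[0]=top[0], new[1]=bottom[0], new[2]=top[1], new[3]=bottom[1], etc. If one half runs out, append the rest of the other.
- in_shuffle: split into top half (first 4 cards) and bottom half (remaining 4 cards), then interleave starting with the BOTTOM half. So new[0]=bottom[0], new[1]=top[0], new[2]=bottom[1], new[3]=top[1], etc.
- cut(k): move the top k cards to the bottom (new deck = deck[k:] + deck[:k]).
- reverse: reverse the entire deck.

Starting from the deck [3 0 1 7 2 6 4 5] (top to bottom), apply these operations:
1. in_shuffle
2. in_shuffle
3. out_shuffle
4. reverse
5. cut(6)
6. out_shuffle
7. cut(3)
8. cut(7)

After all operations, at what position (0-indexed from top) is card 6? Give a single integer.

Answer: 3

Derivation:
After op 1 (in_shuffle): [2 3 6 0 4 1 5 7]
After op 2 (in_shuffle): [4 2 1 3 5 6 7 0]
After op 3 (out_shuffle): [4 5 2 6 1 7 3 0]
After op 4 (reverse): [0 3 7 1 6 2 5 4]
After op 5 (cut(6)): [5 4 0 3 7 1 6 2]
After op 6 (out_shuffle): [5 7 4 1 0 6 3 2]
After op 7 (cut(3)): [1 0 6 3 2 5 7 4]
After op 8 (cut(7)): [4 1 0 6 3 2 5 7]
Card 6 is at position 3.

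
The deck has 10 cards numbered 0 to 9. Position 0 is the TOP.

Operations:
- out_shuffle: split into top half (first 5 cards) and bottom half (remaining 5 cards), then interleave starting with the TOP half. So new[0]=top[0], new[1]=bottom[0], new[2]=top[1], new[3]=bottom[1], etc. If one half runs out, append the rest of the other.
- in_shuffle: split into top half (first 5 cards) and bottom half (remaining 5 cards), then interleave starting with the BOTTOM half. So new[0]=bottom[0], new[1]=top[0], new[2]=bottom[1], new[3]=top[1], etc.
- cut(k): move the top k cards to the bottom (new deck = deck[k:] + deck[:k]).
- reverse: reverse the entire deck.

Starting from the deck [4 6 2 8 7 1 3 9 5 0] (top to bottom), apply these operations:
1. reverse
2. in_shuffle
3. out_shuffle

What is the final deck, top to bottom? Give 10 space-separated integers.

After op 1 (reverse): [0 5 9 3 1 7 8 2 6 4]
After op 2 (in_shuffle): [7 0 8 5 2 9 6 3 4 1]
After op 3 (out_shuffle): [7 9 0 6 8 3 5 4 2 1]

Answer: 7 9 0 6 8 3 5 4 2 1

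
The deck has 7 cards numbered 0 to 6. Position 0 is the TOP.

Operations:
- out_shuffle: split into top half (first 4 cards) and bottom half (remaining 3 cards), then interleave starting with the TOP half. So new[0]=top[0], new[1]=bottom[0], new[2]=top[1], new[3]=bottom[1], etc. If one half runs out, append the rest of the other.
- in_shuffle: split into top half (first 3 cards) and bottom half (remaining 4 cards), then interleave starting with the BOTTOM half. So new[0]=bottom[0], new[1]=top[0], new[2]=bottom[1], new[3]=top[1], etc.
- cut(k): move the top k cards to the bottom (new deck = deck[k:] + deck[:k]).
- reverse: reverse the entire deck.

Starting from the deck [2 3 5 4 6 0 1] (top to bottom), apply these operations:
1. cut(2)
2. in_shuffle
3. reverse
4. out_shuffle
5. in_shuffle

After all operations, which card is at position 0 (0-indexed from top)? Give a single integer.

After op 1 (cut(2)): [5 4 6 0 1 2 3]
After op 2 (in_shuffle): [0 5 1 4 2 6 3]
After op 3 (reverse): [3 6 2 4 1 5 0]
After op 4 (out_shuffle): [3 1 6 5 2 0 4]
After op 5 (in_shuffle): [5 3 2 1 0 6 4]
Position 0: card 5.

Answer: 5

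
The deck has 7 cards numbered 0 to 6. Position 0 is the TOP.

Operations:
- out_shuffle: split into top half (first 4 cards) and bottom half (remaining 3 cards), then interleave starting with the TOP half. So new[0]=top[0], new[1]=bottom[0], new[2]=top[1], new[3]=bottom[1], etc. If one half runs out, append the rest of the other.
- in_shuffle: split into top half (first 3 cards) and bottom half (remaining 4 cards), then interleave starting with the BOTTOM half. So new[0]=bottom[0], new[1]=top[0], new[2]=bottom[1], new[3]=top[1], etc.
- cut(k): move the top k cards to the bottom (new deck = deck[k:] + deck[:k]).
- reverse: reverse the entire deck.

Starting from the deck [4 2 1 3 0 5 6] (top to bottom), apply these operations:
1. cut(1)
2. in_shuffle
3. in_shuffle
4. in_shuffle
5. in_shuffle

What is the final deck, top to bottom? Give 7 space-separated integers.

Answer: 0 2 5 1 6 3 4

Derivation:
After op 1 (cut(1)): [2 1 3 0 5 6 4]
After op 2 (in_shuffle): [0 2 5 1 6 3 4]
After op 3 (in_shuffle): [1 0 6 2 3 5 4]
After op 4 (in_shuffle): [2 1 3 0 5 6 4]
After op 5 (in_shuffle): [0 2 5 1 6 3 4]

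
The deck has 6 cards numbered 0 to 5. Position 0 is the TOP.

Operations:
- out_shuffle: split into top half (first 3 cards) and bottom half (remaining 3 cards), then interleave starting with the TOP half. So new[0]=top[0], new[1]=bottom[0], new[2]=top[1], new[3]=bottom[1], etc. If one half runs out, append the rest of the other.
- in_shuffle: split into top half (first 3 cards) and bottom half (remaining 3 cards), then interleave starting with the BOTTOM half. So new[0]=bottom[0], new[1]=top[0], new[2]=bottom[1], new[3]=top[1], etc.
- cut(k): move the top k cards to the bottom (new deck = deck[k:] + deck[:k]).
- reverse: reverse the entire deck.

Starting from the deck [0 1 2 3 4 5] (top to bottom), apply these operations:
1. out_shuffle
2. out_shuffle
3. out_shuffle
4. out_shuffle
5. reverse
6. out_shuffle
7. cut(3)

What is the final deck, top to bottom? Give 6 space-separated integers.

Answer: 1 3 0 5 2 4

Derivation:
After op 1 (out_shuffle): [0 3 1 4 2 5]
After op 2 (out_shuffle): [0 4 3 2 1 5]
After op 3 (out_shuffle): [0 2 4 1 3 5]
After op 4 (out_shuffle): [0 1 2 3 4 5]
After op 5 (reverse): [5 4 3 2 1 0]
After op 6 (out_shuffle): [5 2 4 1 3 0]
After op 7 (cut(3)): [1 3 0 5 2 4]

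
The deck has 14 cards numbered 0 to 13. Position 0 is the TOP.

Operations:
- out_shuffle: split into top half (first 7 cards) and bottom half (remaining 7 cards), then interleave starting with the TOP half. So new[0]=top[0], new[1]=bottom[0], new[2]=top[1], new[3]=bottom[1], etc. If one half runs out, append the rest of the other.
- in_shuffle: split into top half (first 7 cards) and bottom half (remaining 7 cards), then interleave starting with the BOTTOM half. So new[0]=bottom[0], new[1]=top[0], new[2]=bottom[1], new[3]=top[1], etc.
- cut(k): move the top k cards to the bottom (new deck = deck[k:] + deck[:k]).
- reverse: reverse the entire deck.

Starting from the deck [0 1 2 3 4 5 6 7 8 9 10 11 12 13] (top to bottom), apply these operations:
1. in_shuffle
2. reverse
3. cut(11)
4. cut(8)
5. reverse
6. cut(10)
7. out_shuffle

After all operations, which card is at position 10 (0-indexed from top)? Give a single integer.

After op 1 (in_shuffle): [7 0 8 1 9 2 10 3 11 4 12 5 13 6]
After op 2 (reverse): [6 13 5 12 4 11 3 10 2 9 1 8 0 7]
After op 3 (cut(11)): [8 0 7 6 13 5 12 4 11 3 10 2 9 1]
After op 4 (cut(8)): [11 3 10 2 9 1 8 0 7 6 13 5 12 4]
After op 5 (reverse): [4 12 5 13 6 7 0 8 1 9 2 10 3 11]
After op 6 (cut(10)): [2 10 3 11 4 12 5 13 6 7 0 8 1 9]
After op 7 (out_shuffle): [2 13 10 6 3 7 11 0 4 8 12 1 5 9]
Position 10: card 12.

Answer: 12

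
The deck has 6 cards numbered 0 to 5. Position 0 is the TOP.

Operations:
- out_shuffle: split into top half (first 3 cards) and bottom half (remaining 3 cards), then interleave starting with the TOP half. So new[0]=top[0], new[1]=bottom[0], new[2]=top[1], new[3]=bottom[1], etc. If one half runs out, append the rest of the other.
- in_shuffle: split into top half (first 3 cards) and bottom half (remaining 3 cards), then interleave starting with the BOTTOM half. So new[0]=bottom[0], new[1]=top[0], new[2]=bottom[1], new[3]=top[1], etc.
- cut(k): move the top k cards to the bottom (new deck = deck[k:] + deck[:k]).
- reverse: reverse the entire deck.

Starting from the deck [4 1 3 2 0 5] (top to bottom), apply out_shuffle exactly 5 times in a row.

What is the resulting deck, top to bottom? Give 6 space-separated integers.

Answer: 4 2 1 0 3 5

Derivation:
After op 1 (out_shuffle): [4 2 1 0 3 5]
After op 2 (out_shuffle): [4 0 2 3 1 5]
After op 3 (out_shuffle): [4 3 0 1 2 5]
After op 4 (out_shuffle): [4 1 3 2 0 5]
After op 5 (out_shuffle): [4 2 1 0 3 5]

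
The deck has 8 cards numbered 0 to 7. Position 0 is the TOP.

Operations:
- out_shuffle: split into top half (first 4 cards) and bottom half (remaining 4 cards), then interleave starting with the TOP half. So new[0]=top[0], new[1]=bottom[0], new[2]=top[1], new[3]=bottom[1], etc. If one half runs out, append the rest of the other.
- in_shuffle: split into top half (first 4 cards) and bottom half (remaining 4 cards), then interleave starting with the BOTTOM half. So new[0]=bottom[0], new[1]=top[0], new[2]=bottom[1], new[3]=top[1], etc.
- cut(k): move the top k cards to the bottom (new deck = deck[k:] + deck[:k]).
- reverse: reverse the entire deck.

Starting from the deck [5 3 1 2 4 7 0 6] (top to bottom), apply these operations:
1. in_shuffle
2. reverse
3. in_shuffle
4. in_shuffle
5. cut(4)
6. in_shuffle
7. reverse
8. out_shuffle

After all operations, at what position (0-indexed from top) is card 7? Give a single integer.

Answer: 1

Derivation:
After op 1 (in_shuffle): [4 5 7 3 0 1 6 2]
After op 2 (reverse): [2 6 1 0 3 7 5 4]
After op 3 (in_shuffle): [3 2 7 6 5 1 4 0]
After op 4 (in_shuffle): [5 3 1 2 4 7 0 6]
After op 5 (cut(4)): [4 7 0 6 5 3 1 2]
After op 6 (in_shuffle): [5 4 3 7 1 0 2 6]
After op 7 (reverse): [6 2 0 1 7 3 4 5]
After op 8 (out_shuffle): [6 7 2 3 0 4 1 5]
Card 7 is at position 1.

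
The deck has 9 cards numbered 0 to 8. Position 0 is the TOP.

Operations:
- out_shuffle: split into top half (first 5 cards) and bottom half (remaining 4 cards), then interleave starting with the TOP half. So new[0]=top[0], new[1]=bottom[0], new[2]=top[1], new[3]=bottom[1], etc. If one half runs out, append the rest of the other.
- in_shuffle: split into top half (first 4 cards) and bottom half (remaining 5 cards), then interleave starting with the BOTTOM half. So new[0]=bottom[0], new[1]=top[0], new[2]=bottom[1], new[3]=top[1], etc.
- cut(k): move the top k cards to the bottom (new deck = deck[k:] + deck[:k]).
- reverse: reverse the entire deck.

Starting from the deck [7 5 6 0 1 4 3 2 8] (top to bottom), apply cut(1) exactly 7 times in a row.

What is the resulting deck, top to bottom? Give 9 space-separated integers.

After op 1 (cut(1)): [5 6 0 1 4 3 2 8 7]
After op 2 (cut(1)): [6 0 1 4 3 2 8 7 5]
After op 3 (cut(1)): [0 1 4 3 2 8 7 5 6]
After op 4 (cut(1)): [1 4 3 2 8 7 5 6 0]
After op 5 (cut(1)): [4 3 2 8 7 5 6 0 1]
After op 6 (cut(1)): [3 2 8 7 5 6 0 1 4]
After op 7 (cut(1)): [2 8 7 5 6 0 1 4 3]

Answer: 2 8 7 5 6 0 1 4 3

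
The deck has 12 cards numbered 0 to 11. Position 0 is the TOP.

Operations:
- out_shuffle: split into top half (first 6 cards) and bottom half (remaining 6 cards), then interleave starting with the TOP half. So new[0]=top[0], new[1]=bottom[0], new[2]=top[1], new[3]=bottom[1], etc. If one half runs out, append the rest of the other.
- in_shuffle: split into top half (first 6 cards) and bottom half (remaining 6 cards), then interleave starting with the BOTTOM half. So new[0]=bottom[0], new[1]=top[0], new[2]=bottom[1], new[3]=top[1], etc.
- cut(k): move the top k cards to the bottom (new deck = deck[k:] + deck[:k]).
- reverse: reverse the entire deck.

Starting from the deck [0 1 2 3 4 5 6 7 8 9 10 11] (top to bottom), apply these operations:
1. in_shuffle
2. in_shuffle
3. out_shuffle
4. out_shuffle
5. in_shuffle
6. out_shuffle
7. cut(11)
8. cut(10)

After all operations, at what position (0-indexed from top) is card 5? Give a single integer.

After op 1 (in_shuffle): [6 0 7 1 8 2 9 3 10 4 11 5]
After op 2 (in_shuffle): [9 6 3 0 10 7 4 1 11 8 5 2]
After op 3 (out_shuffle): [9 4 6 1 3 11 0 8 10 5 7 2]
After op 4 (out_shuffle): [9 0 4 8 6 10 1 5 3 7 11 2]
After op 5 (in_shuffle): [1 9 5 0 3 4 7 8 11 6 2 10]
After op 6 (out_shuffle): [1 7 9 8 5 11 0 6 3 2 4 10]
After op 7 (cut(11)): [10 1 7 9 8 5 11 0 6 3 2 4]
After op 8 (cut(10)): [2 4 10 1 7 9 8 5 11 0 6 3]
Card 5 is at position 7.

Answer: 7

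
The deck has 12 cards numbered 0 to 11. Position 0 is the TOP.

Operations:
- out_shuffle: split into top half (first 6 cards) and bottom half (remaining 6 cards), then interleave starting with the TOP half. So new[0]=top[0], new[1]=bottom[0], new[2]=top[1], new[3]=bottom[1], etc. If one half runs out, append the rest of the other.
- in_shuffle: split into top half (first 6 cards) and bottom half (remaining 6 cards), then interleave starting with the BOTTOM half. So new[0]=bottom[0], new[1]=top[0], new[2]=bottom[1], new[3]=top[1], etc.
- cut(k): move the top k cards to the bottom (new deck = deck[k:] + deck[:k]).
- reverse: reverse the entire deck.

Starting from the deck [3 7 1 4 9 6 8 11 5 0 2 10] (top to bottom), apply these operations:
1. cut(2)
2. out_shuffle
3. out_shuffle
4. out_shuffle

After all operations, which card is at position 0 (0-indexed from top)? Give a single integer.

Answer: 1

Derivation:
After op 1 (cut(2)): [1 4 9 6 8 11 5 0 2 10 3 7]
After op 2 (out_shuffle): [1 5 4 0 9 2 6 10 8 3 11 7]
After op 3 (out_shuffle): [1 6 5 10 4 8 0 3 9 11 2 7]
After op 4 (out_shuffle): [1 0 6 3 5 9 10 11 4 2 8 7]
Position 0: card 1.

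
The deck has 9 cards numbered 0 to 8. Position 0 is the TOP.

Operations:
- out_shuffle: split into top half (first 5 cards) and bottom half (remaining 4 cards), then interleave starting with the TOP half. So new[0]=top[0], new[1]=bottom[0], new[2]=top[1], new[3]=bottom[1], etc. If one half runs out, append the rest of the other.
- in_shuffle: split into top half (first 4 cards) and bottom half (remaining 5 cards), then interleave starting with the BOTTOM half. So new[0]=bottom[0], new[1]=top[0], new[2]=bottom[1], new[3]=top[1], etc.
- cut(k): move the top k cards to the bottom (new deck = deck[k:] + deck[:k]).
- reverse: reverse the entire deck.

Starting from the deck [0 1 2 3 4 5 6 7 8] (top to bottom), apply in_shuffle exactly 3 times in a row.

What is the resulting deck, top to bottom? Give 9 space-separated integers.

Answer: 7 6 5 4 3 2 1 0 8

Derivation:
After op 1 (in_shuffle): [4 0 5 1 6 2 7 3 8]
After op 2 (in_shuffle): [6 4 2 0 7 5 3 1 8]
After op 3 (in_shuffle): [7 6 5 4 3 2 1 0 8]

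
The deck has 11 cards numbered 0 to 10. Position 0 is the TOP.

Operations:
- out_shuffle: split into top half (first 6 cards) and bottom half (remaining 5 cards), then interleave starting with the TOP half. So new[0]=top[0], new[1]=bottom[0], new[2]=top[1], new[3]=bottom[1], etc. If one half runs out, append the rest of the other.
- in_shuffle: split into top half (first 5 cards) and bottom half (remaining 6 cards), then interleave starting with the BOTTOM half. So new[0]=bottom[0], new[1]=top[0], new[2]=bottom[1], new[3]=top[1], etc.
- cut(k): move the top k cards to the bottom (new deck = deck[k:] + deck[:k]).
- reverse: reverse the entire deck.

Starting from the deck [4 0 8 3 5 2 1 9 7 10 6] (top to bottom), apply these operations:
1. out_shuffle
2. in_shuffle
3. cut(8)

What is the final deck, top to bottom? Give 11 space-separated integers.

Answer: 6 8 2 7 4 3 1 10 0 5 9

Derivation:
After op 1 (out_shuffle): [4 1 0 9 8 7 3 10 5 6 2]
After op 2 (in_shuffle): [7 4 3 1 10 0 5 9 6 8 2]
After op 3 (cut(8)): [6 8 2 7 4 3 1 10 0 5 9]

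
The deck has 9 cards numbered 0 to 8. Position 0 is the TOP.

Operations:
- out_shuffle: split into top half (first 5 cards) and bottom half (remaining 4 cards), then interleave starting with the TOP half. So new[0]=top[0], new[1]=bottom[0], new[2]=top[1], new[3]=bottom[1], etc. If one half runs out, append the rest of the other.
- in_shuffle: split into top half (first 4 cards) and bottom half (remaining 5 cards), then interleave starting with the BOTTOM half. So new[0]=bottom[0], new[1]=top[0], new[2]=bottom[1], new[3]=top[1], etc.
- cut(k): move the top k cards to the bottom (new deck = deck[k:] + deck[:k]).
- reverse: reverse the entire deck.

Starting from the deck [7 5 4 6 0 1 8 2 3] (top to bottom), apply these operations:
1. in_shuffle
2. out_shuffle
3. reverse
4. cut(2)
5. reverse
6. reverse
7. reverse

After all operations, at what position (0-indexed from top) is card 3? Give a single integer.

Answer: 0

Derivation:
After op 1 (in_shuffle): [0 7 1 5 8 4 2 6 3]
After op 2 (out_shuffle): [0 4 7 2 1 6 5 3 8]
After op 3 (reverse): [8 3 5 6 1 2 7 4 0]
After op 4 (cut(2)): [5 6 1 2 7 4 0 8 3]
After op 5 (reverse): [3 8 0 4 7 2 1 6 5]
After op 6 (reverse): [5 6 1 2 7 4 0 8 3]
After op 7 (reverse): [3 8 0 4 7 2 1 6 5]
Card 3 is at position 0.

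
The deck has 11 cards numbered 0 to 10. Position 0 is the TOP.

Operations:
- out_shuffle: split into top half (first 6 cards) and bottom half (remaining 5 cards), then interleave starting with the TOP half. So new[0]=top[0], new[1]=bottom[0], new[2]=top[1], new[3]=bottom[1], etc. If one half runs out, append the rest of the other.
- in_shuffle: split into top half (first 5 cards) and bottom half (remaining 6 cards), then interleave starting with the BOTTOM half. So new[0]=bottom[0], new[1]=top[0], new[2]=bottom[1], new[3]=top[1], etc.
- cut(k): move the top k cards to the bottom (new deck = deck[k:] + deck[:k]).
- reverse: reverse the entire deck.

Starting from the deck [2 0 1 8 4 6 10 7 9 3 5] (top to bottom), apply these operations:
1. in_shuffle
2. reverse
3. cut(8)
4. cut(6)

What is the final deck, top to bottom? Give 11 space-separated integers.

After op 1 (in_shuffle): [6 2 10 0 7 1 9 8 3 4 5]
After op 2 (reverse): [5 4 3 8 9 1 7 0 10 2 6]
After op 3 (cut(8)): [10 2 6 5 4 3 8 9 1 7 0]
After op 4 (cut(6)): [8 9 1 7 0 10 2 6 5 4 3]

Answer: 8 9 1 7 0 10 2 6 5 4 3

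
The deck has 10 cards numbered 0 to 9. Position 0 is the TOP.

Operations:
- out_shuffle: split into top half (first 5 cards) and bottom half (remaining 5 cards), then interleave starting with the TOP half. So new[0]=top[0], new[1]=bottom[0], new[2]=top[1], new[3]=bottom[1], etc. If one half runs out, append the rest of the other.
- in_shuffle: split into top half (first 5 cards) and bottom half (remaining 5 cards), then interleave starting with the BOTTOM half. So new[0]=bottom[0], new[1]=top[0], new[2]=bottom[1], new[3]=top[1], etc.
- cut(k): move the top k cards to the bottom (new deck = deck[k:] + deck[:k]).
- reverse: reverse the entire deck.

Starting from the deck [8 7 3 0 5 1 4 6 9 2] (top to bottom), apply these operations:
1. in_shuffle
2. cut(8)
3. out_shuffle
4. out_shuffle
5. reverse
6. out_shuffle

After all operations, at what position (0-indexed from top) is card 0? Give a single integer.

Answer: 0

Derivation:
After op 1 (in_shuffle): [1 8 4 7 6 3 9 0 2 5]
After op 2 (cut(8)): [2 5 1 8 4 7 6 3 9 0]
After op 3 (out_shuffle): [2 7 5 6 1 3 8 9 4 0]
After op 4 (out_shuffle): [2 3 7 8 5 9 6 4 1 0]
After op 5 (reverse): [0 1 4 6 9 5 8 7 3 2]
After op 6 (out_shuffle): [0 5 1 8 4 7 6 3 9 2]
Card 0 is at position 0.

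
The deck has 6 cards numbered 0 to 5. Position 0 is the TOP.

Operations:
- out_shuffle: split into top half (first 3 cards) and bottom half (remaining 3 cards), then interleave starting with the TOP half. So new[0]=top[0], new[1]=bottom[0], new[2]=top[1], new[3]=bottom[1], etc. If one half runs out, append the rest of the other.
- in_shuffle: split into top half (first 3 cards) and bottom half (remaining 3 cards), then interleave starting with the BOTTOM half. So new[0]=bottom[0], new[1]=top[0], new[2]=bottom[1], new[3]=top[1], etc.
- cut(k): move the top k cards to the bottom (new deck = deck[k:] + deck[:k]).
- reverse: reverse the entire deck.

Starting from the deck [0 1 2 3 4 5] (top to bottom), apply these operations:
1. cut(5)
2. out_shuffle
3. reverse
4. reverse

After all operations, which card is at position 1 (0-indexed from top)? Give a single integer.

After op 1 (cut(5)): [5 0 1 2 3 4]
After op 2 (out_shuffle): [5 2 0 3 1 4]
After op 3 (reverse): [4 1 3 0 2 5]
After op 4 (reverse): [5 2 0 3 1 4]
Position 1: card 2.

Answer: 2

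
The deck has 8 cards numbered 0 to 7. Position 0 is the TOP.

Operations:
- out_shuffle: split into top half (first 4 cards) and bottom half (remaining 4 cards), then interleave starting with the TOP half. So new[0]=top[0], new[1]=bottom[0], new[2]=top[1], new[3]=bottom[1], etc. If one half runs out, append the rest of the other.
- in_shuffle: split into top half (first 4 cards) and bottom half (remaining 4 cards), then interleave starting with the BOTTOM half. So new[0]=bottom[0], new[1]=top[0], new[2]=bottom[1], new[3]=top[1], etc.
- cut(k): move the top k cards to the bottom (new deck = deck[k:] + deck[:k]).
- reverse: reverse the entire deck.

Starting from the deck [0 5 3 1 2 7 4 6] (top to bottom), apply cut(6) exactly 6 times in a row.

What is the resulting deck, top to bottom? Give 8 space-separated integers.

After op 1 (cut(6)): [4 6 0 5 3 1 2 7]
After op 2 (cut(6)): [2 7 4 6 0 5 3 1]
After op 3 (cut(6)): [3 1 2 7 4 6 0 5]
After op 4 (cut(6)): [0 5 3 1 2 7 4 6]
After op 5 (cut(6)): [4 6 0 5 3 1 2 7]
After op 6 (cut(6)): [2 7 4 6 0 5 3 1]

Answer: 2 7 4 6 0 5 3 1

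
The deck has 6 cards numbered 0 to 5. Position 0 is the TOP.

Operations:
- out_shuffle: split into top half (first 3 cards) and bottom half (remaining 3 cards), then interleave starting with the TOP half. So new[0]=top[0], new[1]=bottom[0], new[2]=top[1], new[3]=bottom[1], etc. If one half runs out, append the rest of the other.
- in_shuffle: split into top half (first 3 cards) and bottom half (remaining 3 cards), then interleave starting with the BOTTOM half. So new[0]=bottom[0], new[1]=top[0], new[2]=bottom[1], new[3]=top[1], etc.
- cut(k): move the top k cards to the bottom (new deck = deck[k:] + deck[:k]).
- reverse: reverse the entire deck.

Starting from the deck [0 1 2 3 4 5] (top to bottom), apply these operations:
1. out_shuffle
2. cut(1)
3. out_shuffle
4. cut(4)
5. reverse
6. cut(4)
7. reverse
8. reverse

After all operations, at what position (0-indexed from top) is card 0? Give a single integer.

Answer: 0

Derivation:
After op 1 (out_shuffle): [0 3 1 4 2 5]
After op 2 (cut(1)): [3 1 4 2 5 0]
After op 3 (out_shuffle): [3 2 1 5 4 0]
After op 4 (cut(4)): [4 0 3 2 1 5]
After op 5 (reverse): [5 1 2 3 0 4]
After op 6 (cut(4)): [0 4 5 1 2 3]
After op 7 (reverse): [3 2 1 5 4 0]
After op 8 (reverse): [0 4 5 1 2 3]
Card 0 is at position 0.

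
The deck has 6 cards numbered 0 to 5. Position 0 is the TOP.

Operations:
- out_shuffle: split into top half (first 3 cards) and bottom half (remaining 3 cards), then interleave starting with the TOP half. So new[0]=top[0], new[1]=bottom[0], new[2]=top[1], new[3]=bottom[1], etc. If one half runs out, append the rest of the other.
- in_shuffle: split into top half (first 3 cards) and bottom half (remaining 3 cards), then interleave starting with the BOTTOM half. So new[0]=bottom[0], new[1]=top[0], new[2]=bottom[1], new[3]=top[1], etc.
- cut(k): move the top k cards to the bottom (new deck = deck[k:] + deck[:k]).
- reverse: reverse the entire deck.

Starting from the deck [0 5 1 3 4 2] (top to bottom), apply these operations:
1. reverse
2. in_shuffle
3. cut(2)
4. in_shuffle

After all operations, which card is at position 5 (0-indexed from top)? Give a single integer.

After op 1 (reverse): [2 4 3 1 5 0]
After op 2 (in_shuffle): [1 2 5 4 0 3]
After op 3 (cut(2)): [5 4 0 3 1 2]
After op 4 (in_shuffle): [3 5 1 4 2 0]
Position 5: card 0.

Answer: 0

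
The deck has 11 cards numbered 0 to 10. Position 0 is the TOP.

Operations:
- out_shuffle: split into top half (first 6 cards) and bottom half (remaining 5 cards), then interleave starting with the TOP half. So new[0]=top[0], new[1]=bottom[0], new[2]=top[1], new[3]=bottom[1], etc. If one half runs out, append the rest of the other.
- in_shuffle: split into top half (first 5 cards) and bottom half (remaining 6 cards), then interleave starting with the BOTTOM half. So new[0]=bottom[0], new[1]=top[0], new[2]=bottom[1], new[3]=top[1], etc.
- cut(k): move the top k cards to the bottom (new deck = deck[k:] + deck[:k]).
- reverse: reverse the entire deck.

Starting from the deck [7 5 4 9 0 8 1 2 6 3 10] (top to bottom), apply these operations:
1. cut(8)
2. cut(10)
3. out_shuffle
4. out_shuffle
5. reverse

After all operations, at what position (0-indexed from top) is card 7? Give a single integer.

After op 1 (cut(8)): [6 3 10 7 5 4 9 0 8 1 2]
After op 2 (cut(10)): [2 6 3 10 7 5 4 9 0 8 1]
After op 3 (out_shuffle): [2 4 6 9 3 0 10 8 7 1 5]
After op 4 (out_shuffle): [2 10 4 8 6 7 9 1 3 5 0]
After op 5 (reverse): [0 5 3 1 9 7 6 8 4 10 2]
Card 7 is at position 5.

Answer: 5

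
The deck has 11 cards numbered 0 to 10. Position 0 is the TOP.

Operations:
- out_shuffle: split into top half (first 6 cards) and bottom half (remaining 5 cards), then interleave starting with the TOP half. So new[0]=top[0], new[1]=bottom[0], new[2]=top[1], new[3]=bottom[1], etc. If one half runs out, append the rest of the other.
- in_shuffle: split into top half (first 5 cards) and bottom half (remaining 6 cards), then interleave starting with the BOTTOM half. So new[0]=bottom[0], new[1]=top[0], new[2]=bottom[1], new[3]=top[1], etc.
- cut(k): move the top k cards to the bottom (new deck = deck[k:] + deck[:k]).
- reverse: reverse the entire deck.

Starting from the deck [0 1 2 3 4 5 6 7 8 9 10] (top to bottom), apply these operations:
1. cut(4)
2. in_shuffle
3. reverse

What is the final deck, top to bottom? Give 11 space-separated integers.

Answer: 3 8 2 7 1 6 0 5 10 4 9

Derivation:
After op 1 (cut(4)): [4 5 6 7 8 9 10 0 1 2 3]
After op 2 (in_shuffle): [9 4 10 5 0 6 1 7 2 8 3]
After op 3 (reverse): [3 8 2 7 1 6 0 5 10 4 9]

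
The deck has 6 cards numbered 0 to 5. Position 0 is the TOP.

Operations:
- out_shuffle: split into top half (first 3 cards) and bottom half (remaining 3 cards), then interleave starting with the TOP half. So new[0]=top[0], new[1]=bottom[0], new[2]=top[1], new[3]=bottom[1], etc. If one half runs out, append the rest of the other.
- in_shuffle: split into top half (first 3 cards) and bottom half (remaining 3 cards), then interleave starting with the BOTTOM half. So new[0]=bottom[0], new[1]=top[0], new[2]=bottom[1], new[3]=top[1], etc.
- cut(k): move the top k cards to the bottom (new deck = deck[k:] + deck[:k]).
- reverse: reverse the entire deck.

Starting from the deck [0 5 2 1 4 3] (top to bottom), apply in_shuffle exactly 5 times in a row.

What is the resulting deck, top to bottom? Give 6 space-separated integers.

Answer: 5 1 3 0 2 4

Derivation:
After op 1 (in_shuffle): [1 0 4 5 3 2]
After op 2 (in_shuffle): [5 1 3 0 2 4]
After op 3 (in_shuffle): [0 5 2 1 4 3]
After op 4 (in_shuffle): [1 0 4 5 3 2]
After op 5 (in_shuffle): [5 1 3 0 2 4]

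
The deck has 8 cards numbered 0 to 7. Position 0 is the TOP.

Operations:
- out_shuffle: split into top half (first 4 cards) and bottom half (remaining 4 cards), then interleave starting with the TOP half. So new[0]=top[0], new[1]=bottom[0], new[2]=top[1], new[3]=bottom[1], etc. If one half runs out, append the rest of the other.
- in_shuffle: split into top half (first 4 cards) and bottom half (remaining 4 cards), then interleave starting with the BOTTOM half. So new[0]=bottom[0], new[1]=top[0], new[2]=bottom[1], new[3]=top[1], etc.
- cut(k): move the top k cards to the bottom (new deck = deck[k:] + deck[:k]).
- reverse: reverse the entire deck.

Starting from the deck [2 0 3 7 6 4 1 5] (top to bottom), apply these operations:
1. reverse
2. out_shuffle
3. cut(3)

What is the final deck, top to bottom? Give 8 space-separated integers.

Answer: 3 4 0 6 2 5 7 1

Derivation:
After op 1 (reverse): [5 1 4 6 7 3 0 2]
After op 2 (out_shuffle): [5 7 1 3 4 0 6 2]
After op 3 (cut(3)): [3 4 0 6 2 5 7 1]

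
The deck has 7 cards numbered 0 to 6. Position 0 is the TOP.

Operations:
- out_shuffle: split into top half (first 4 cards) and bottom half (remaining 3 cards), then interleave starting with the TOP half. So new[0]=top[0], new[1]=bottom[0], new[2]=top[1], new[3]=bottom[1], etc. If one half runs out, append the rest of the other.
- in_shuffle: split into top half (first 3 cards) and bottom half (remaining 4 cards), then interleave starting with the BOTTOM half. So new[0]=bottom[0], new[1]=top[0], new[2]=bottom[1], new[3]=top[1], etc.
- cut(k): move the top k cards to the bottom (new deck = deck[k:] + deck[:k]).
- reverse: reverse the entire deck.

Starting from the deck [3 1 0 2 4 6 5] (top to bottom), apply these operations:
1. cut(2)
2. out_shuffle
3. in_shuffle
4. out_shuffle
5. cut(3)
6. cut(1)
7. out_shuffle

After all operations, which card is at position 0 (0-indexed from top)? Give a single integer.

After op 1 (cut(2)): [0 2 4 6 5 3 1]
After op 2 (out_shuffle): [0 5 2 3 4 1 6]
After op 3 (in_shuffle): [3 0 4 5 1 2 6]
After op 4 (out_shuffle): [3 1 0 2 4 6 5]
After op 5 (cut(3)): [2 4 6 5 3 1 0]
After op 6 (cut(1)): [4 6 5 3 1 0 2]
After op 7 (out_shuffle): [4 1 6 0 5 2 3]
Position 0: card 4.

Answer: 4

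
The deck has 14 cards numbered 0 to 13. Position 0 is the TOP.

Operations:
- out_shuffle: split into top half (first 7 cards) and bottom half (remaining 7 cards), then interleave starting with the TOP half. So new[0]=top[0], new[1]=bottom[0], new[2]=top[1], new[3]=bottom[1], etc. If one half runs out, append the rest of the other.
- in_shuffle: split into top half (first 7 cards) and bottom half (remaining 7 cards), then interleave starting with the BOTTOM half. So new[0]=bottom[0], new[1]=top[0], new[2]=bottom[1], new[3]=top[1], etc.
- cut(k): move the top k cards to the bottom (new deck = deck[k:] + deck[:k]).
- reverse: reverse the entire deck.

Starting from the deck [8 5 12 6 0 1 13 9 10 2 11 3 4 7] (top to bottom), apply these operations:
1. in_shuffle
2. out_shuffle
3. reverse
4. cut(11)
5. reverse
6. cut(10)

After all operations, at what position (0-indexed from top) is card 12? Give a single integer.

Answer: 11

Derivation:
After op 1 (in_shuffle): [9 8 10 5 2 12 11 6 3 0 4 1 7 13]
After op 2 (out_shuffle): [9 6 8 3 10 0 5 4 2 1 12 7 11 13]
After op 3 (reverse): [13 11 7 12 1 2 4 5 0 10 3 8 6 9]
After op 4 (cut(11)): [8 6 9 13 11 7 12 1 2 4 5 0 10 3]
After op 5 (reverse): [3 10 0 5 4 2 1 12 7 11 13 9 6 8]
After op 6 (cut(10)): [13 9 6 8 3 10 0 5 4 2 1 12 7 11]
Card 12 is at position 11.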